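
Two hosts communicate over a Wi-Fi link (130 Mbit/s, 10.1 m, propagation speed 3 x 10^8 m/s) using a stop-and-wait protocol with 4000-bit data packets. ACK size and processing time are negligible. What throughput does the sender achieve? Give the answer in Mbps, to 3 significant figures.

t_tx = L/R = 4000/130000000 = 3.07692e-05 s.
t_prop = 10.1/300000000 = 3.36667e-08 s; RTT = 6.73333e-08 s.
Cycle = t_tx + RTT = 3.08366e-05 s.
Throughput = L / cycle = 4000 / 3.08366e-05 = 130 Mbps.

130 Mbps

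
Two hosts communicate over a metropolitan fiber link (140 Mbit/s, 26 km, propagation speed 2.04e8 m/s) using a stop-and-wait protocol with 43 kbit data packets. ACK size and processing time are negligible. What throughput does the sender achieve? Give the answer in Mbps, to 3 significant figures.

76.5 Mbps

t_tx = L/R = 43000/140000000 = 0.000307143 s.
t_prop = 26000/204000000 = 0.000127451 s; RTT = 0.000254902 s.
Cycle = t_tx + RTT = 0.000562045 s.
Throughput = L / cycle = 43000 / 0.000562045 = 76.5 Mbps.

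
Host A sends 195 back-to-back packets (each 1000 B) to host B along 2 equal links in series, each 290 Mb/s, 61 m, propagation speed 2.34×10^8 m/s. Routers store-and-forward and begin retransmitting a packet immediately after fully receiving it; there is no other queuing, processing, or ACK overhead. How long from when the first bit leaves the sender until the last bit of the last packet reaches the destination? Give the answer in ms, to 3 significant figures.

Per-hop transmission t_tx = L/R = 8000/290000000 = 0.0275862 ms.
Per-hop propagation t_prop = 61/234000000 = 0.000260684 ms.
Pipeline fill: first packet needs 2·t_tx to clear all hops; remaining 194 packets each add one t_tx.
Total = (2+195-1)·t_tx + 2·t_prop = 196·0.0275862 + 2·0.000260684 = 5.41 ms.

5.41 ms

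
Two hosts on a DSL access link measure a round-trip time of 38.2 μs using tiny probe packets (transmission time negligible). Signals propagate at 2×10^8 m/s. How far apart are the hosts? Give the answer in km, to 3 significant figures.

3.82 km

One-way propagation = RTT/2 = 19.1 μs.
d = s × t = 200000000 × 1.91e-05 = 3.82 km.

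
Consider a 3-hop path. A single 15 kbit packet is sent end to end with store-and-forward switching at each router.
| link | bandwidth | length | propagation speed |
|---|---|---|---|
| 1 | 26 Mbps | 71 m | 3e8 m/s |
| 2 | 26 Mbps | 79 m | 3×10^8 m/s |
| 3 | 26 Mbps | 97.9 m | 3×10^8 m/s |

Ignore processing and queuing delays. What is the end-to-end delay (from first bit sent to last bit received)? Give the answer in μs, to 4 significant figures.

L = 15000 bits.
Transmission delay per hop = L/R = 15000/26000000 = 576.923 μs; 3 hops → 1730.77 μs.
Propagation delays (d/s per hop): 0.236667, 0.263333, 0.326333 μs; sum = 0.826333 μs.
End-to-end = 1732 μs.

1732 μs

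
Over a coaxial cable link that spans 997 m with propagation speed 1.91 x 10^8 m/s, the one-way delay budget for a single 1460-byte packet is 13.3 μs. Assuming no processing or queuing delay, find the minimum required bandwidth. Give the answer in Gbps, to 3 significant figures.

L = 11680 bits.
Propagation delay = 997 / 191000000 = 5.2199 μs.
Transmission budget = 13.3 − 5.2199 = 8.0801 μs.
R ≥ L / t_tx = 11680 bits / 8.0801e-06 s = 1.45 Gbps.

1.45 Gbps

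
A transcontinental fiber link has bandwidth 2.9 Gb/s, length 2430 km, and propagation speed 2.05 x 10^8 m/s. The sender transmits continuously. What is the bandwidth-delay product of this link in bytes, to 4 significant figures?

4297000 bytes

Propagation delay = 2430000 / 2.05e+08 = 0.0118537 s.
BDP = R × t_prop = 2900000000 × 0.0118537 = 34375600 bits.
In bytes: 34375600/8 = 4297000 bytes.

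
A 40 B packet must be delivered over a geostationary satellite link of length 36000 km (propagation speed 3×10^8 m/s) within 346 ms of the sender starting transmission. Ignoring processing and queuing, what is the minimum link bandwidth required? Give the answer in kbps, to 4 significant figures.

1.416 kbps

L = 320 bits.
Propagation delay = 36000000 / 300000000 = 120 ms.
Transmission budget = 346 − 120 = 226 ms.
R ≥ L / t_tx = 320 bits / 0.226 s = 1.416 kbps.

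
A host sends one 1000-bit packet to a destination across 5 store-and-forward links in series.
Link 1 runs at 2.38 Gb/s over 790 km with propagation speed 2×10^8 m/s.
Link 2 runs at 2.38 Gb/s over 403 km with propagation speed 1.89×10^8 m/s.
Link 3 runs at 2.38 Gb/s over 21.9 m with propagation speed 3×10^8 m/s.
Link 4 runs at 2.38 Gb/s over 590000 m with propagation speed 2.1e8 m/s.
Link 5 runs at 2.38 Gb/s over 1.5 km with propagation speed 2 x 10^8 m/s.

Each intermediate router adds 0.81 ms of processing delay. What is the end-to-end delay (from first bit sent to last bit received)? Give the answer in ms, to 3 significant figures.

Transmission delay per hop = L/R = 1000/2380000000 = 0.000420168 ms; 5 hops → 0.00210084 ms.
Propagation delays (d/s per hop): 3.95, 2.13228, 7.3e-05, 2.80952, 0.0075 ms; sum = 8.89937 ms.
Processing at 4 router(s): 4 × 0.81 ms = 3.24 ms.
End-to-end = 12.1 ms.

12.1 ms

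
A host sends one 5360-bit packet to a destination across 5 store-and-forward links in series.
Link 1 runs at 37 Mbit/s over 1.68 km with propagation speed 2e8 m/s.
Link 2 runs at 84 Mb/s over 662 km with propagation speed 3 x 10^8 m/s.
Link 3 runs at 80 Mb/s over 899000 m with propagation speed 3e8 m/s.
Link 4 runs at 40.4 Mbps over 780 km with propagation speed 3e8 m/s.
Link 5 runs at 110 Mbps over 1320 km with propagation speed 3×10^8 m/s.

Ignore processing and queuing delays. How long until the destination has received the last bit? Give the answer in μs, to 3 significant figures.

Transmission delays (L/R per hop): 144.865, 63.8095, 67, 132.673, 48.7273 μs; sum = 457.075 μs.
Propagation delays (d/s per hop): 8.4, 2206.67, 2996.67, 2600, 4400 μs; sum = 12211.7 μs.
End-to-end = 12700 μs.

12700 μs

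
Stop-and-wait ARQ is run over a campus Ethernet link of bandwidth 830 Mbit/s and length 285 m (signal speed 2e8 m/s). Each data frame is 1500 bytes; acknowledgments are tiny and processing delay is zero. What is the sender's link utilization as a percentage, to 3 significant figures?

83.5 %

t_tx = L/R = 12000/830000000 = 1.44578e-05 s.
t_prop = 285/200000000 = 1.425e-06 s; RTT = 2.85e-06 s.
Cycle = t_tx + RTT = 1.73078e-05 s.
Utilization = t_tx / cycle = 1.44578e-05/1.73078e-05 = 83.5 %.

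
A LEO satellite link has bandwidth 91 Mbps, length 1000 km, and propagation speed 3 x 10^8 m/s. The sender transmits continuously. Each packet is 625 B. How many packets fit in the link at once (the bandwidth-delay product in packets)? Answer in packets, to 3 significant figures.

60.7 packets

Propagation delay = 1000000 / 300000000 = 0.00333333 s.
BDP = R × t_prop = 91000000 × 0.00333333 = 303333 bits.
In packets of 5000 bits: 60.7 packets.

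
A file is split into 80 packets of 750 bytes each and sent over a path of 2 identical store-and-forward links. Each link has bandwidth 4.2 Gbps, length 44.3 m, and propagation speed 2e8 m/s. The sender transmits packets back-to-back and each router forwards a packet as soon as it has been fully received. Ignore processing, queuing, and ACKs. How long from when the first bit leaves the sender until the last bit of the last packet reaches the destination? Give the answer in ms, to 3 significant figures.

Per-hop transmission t_tx = L/R = 6000/4200000000 = 0.00142857 ms.
Per-hop propagation t_prop = 44.3/200000000 = 0.0002215 ms.
Pipeline fill: first packet needs 2·t_tx to clear all hops; remaining 79 packets each add one t_tx.
Total = (2+80-1)·t_tx + 2·t_prop = 81·0.00142857 + 2·0.0002215 = 0.116 ms.

0.116 ms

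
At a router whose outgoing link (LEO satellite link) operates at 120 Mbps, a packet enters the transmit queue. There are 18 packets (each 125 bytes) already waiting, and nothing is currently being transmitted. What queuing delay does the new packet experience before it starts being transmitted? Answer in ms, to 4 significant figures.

Each queued packet: L/R = 1000/120000000 = 0.00833333 ms.
18 queued → 0.15 ms.
Queuing delay = 0.1500 ms.

0.1500 ms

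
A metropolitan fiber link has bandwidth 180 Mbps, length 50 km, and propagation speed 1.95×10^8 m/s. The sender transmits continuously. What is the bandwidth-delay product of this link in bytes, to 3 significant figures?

Propagation delay = 50000 / 195000000 = 0.00025641 s.
BDP = R × t_prop = 180000000 × 0.00025641 = 46153.8 bits.
In bytes: 46153.8/8 = 5770 bytes.

5770 bytes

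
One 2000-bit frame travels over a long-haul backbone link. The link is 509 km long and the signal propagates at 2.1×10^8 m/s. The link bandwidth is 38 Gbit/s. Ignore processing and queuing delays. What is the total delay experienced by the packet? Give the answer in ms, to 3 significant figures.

2.42 ms

Transmission delay = L/R = 2000 / 38000000000 = 5.26316e-05 ms.
Propagation delay = d/s = 509000 m / 210000000 m/s = 2.42381 ms.
Total = 2.42 ms.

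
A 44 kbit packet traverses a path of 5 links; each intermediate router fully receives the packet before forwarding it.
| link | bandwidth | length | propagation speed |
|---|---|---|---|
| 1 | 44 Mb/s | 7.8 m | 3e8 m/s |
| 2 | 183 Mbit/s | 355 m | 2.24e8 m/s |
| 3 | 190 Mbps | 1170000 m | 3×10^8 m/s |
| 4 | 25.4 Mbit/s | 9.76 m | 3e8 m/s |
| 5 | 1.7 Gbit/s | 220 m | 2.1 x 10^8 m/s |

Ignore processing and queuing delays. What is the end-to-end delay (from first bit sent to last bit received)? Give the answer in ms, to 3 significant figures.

7.13 ms

L = 44000 bits.
Transmission delays (L/R per hop): 1, 0.240437, 0.231579, 1.73228, 0.0258824 ms; sum = 3.23018 ms.
Propagation delays (d/s per hop): 2.6e-05, 0.00158482, 3.9, 3.25333e-05, 0.00104762 ms; sum = 3.90269 ms.
End-to-end = 7.13 ms.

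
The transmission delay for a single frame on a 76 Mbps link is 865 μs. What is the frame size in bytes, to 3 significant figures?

8220 bytes

L = R × t_tx = 76000000 b/s × 0.000865 s = 65740 bits.
In bytes: 65740 / 8 = 8220 bytes.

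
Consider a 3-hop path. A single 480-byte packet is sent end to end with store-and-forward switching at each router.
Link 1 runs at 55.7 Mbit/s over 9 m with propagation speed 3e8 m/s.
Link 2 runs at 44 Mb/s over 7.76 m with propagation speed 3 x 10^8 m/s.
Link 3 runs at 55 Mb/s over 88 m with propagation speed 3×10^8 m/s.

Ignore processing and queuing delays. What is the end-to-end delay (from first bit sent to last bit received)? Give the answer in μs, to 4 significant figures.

L = 480 × 8 = 3840 bits.
Transmission delays (L/R per hop): 68.9408, 87.2727, 69.8182 μs; sum = 226.032 μs.
Propagation delays (d/s per hop): 0.03, 0.0258667, 0.293333 μs; sum = 0.3492 μs.
End-to-end = 226.4 μs.

226.4 μs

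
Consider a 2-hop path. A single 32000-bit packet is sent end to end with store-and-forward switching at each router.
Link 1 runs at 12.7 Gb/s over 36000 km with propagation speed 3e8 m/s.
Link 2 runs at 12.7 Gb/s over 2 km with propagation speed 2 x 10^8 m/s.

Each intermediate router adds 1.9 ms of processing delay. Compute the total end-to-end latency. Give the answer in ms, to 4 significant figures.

121.9 ms

Transmission delay per hop = L/R = 32000/12700000000 = 0.00251969 ms; 2 hops → 0.00503937 ms.
Propagation delays (d/s per hop): 120, 0.01 ms; sum = 120.01 ms.
Processing at 1 router(s): 1 × 1.9 ms = 1.9 ms.
End-to-end = 121.9 ms.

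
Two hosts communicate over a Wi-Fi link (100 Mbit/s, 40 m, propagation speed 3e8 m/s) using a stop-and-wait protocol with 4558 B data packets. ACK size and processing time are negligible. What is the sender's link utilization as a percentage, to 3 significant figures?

t_tx = L/R = 36464/100000000 = 0.00036464 s.
t_prop = 40/300000000 = 1.33333e-07 s; RTT = 2.66667e-07 s.
Cycle = t_tx + RTT = 0.000364907 s.
Utilization = t_tx / cycle = 0.00036464/0.000364907 = 99.9 %.

99.9 %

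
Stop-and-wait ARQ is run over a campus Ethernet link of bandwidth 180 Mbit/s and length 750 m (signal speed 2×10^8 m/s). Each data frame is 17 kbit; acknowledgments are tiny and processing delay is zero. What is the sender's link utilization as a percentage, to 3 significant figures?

92.6 %

t_tx = L/R = 17000/180000000 = 9.44444e-05 s.
t_prop = 750/200000000 = 3.75e-06 s; RTT = 7.5e-06 s.
Cycle = t_tx + RTT = 0.000101944 s.
Utilization = t_tx / cycle = 9.44444e-05/0.000101944 = 92.6 %.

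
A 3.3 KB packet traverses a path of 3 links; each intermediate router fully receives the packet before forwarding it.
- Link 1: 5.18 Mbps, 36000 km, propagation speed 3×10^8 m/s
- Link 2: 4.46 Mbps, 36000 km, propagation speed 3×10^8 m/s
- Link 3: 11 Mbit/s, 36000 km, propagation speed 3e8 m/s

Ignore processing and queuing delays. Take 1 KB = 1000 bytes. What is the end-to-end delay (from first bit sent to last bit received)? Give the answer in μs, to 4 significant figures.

L = 26400 bits.
Transmission delays (L/R per hop): 5096.53, 5919.28, 2400 μs; sum = 13415.8 μs.
Propagation delays (d/s per hop): 120000, 120000, 120000 μs; sum = 360000 μs.
End-to-end = 373400 μs.

373400 μs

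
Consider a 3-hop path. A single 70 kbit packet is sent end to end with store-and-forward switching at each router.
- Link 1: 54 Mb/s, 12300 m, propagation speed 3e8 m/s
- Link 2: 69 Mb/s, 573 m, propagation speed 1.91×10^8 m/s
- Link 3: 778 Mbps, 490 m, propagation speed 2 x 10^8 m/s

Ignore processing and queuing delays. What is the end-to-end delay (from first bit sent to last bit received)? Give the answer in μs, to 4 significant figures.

2447 μs

L = 70000 bits.
Transmission delays (L/R per hop): 1296.3, 1014.49, 89.9743 μs; sum = 2400.76 μs.
Propagation delays (d/s per hop): 41, 3, 2.45 μs; sum = 46.45 μs.
End-to-end = 2447 μs.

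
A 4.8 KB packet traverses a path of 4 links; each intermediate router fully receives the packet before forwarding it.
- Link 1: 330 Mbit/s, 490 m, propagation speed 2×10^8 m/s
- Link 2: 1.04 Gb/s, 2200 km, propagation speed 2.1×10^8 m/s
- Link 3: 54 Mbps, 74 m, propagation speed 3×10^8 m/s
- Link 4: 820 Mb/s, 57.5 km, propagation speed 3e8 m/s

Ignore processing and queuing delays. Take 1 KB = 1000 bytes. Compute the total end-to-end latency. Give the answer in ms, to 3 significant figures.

11.6 ms

L = 38400 bits.
Transmission delays (L/R per hop): 0.116364, 0.0369231, 0.711111, 0.0468293 ms; sum = 0.911227 ms.
Propagation delays (d/s per hop): 0.00245, 10.4762, 0.000246667, 0.191667 ms; sum = 10.6706 ms.
End-to-end = 11.6 ms.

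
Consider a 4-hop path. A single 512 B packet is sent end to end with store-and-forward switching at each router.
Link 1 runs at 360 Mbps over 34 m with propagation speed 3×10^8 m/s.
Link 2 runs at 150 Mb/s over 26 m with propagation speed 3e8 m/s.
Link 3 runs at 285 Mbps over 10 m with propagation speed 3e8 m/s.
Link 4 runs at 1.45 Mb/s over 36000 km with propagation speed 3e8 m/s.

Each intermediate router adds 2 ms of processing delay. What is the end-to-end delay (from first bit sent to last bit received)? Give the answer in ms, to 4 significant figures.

L = 512 × 8 = 4096 bits.
Transmission delays (L/R per hop): 0.0113778, 0.0273067, 0.0143719, 2.82483 ms; sum = 2.87788 ms.
Propagation delays (d/s per hop): 0.000113333, 8.66667e-05, 3.33333e-05, 120 ms; sum = 120 ms.
Processing at 3 router(s): 3 × 2 ms = 6 ms.
End-to-end = 128.9 ms.

128.9 ms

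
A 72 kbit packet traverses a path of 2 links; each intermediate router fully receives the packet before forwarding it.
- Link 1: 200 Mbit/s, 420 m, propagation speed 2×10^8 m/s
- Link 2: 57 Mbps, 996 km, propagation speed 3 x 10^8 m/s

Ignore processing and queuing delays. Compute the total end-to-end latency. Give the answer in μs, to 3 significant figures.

4950 μs

L = 72000 bits.
Transmission delays (L/R per hop): 360, 1263.16 μs; sum = 1623.16 μs.
Propagation delays (d/s per hop): 2.1, 3320 μs; sum = 3322.1 μs.
End-to-end = 4950 μs.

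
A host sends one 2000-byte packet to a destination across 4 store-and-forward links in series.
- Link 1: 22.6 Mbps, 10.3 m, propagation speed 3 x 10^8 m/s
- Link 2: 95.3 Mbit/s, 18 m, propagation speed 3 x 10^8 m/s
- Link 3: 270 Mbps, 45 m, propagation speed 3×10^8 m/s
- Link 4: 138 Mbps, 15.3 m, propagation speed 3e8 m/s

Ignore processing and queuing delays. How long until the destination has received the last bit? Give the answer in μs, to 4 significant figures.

1051 μs

L = 2000 × 8 = 16000 bits.
Transmission delays (L/R per hop): 707.965, 167.891, 59.2593, 115.942 μs; sum = 1051.06 μs.
Propagation delays (d/s per hop): 0.0343333, 0.06, 0.15, 0.051 μs; sum = 0.295333 μs.
End-to-end = 1051 μs.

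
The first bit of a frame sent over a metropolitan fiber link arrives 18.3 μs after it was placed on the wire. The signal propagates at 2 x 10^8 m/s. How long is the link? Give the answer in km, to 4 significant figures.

d = s × t_prop = 200000000 × 1.83e-05 = 3.660 km.

3.660 km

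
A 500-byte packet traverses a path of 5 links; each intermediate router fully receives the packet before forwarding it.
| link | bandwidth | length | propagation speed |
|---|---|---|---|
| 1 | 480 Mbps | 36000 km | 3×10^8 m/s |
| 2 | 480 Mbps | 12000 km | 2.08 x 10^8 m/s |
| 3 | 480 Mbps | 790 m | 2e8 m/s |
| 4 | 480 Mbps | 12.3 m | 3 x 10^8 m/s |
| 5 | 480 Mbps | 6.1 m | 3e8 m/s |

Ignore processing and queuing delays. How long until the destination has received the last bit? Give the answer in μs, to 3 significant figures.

L = 500 × 8 = 4000 bits.
Transmission delay per hop = L/R = 4000/480000000 = 8.33333 μs; 5 hops → 41.6667 μs.
Propagation delays (d/s per hop): 120000, 57692.3, 3.95, 0.041, 0.0203333 μs; sum = 177696 μs.
End-to-end = 178000 μs.

178000 μs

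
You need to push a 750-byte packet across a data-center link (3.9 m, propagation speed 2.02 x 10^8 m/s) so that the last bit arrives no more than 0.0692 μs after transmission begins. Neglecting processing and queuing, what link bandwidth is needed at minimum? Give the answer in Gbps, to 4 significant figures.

120.3 Gbps

L = 6000 bits.
Propagation delay = 3.9 / 202000000 = 0.0193069 μs.
Transmission budget = 0.0692 − 0.0193069 = 0.0498931 μs.
R ≥ L / t_tx = 6000 bits / 4.98931e-08 s = 120.3 Gbps.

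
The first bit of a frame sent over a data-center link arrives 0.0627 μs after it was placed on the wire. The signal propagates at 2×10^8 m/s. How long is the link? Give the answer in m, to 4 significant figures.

12.54 m

d = s × t_prop = 200000000 × 6.27e-08 = 12.54 m.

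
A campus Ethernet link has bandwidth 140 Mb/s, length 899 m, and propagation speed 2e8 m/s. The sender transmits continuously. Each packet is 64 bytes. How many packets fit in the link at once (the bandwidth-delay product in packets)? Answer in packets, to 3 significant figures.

Propagation delay = 899 / 200000000 = 4.495e-06 s.
BDP = R × t_prop = 140000000 × 4.495e-06 = 629.3 bits.
In packets of 512 bits: 1.23 packets.

1.23 packets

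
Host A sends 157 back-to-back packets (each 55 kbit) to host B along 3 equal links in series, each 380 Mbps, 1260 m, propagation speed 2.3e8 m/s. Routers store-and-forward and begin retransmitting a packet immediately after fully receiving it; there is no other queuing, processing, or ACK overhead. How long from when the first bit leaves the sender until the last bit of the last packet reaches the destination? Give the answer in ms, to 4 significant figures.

23.03 ms

Per-hop transmission t_tx = L/R = 55000/380000000 = 0.144737 ms.
Per-hop propagation t_prop = 1260/2.3e+08 = 0.00547826 ms.
Pipeline fill: first packet needs 3·t_tx to clear all hops; remaining 156 packets each add one t_tx.
Total = (3+157-1)·t_tx + 3·t_prop = 159·0.144737 + 3·0.00547826 = 23.03 ms.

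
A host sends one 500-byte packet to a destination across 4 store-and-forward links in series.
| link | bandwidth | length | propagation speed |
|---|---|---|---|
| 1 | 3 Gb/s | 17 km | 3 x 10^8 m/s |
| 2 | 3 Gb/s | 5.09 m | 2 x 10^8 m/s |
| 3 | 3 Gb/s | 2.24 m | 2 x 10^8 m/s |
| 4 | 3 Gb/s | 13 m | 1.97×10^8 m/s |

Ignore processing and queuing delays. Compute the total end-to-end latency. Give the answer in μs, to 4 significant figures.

62.10 μs

L = 500 × 8 = 4000 bits.
Transmission delay per hop = L/R = 4000/3000000000 = 1.33333 μs; 4 hops → 5.33333 μs.
Propagation delays (d/s per hop): 56.6667, 0.02545, 0.0112, 0.0659898 μs; sum = 56.7693 μs.
End-to-end = 62.10 μs.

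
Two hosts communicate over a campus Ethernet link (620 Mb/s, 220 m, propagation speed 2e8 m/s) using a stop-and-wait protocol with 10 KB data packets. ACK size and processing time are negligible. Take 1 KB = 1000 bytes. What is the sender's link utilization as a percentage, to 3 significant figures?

98.3 %

t_tx = L/R = 80000/620000000 = 0.000129032 s.
t_prop = 220/200000000 = 1.1e-06 s; RTT = 2.2e-06 s.
Cycle = t_tx + RTT = 0.000131232 s.
Utilization = t_tx / cycle = 0.000129032/0.000131232 = 98.3 %.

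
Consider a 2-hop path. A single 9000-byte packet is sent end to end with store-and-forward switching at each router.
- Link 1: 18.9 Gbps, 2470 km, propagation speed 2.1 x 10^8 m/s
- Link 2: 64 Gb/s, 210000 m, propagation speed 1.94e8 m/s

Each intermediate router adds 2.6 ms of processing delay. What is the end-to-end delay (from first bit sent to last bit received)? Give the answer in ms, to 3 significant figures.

L = 9000 × 8 = 72000 bits.
Transmission delays (L/R per hop): 0.00380952, 0.001125 ms; sum = 0.00493452 ms.
Propagation delays (d/s per hop): 11.7619, 1.08247 ms; sum = 12.8444 ms.
Processing at 1 router(s): 1 × 2.6 ms = 2.6 ms.
End-to-end = 15.4 ms.

15.4 ms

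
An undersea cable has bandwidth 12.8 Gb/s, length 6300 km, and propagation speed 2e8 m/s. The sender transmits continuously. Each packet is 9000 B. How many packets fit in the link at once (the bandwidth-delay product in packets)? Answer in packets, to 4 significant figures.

5600 packets

Propagation delay = 6300000 / 200000000 = 0.0315 s.
BDP = R × t_prop = 12800000000 × 0.0315 = 403200000 bits.
In packets of 72000 bits: 5600 packets.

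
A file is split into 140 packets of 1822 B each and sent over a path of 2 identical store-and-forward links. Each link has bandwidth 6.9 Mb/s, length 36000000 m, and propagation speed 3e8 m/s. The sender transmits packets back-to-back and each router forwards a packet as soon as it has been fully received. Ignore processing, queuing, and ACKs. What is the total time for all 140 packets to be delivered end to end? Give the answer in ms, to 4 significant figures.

537.9 ms

Per-hop transmission t_tx = L/R = 14576/6900000 = 2.11246 ms.
Per-hop propagation t_prop = 36000000/300000000 = 120 ms.
Pipeline fill: first packet needs 2·t_tx to clear all hops; remaining 139 packets each add one t_tx.
Total = (2+140-1)·t_tx + 2·t_prop = 141·2.11246 + 2·120 = 537.9 ms.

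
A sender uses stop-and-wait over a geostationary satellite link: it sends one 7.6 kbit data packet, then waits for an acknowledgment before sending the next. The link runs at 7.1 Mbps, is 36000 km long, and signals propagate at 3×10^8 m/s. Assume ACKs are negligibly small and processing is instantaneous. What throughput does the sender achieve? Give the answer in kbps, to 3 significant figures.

31.5 kbps

t_tx = L/R = 7600/7100000 = 0.00107042 s.
t_prop = 36000000/300000000 = 0.12 s; RTT = 0.24 s.
Cycle = t_tx + RTT = 0.24107 s.
Throughput = L / cycle = 7600 / 0.24107 = 31.5 kbps.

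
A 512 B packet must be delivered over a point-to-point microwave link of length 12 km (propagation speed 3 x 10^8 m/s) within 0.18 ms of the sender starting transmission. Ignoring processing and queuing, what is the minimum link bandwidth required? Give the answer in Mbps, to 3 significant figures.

L = 4096 bits.
Propagation delay = 12000 / 300000000 = 0.04 ms.
Transmission budget = 0.18 − 0.04 = 0.14 ms.
R ≥ L / t_tx = 4096 bits / 0.00014 s = 29.3 Mbps.

29.3 Mbps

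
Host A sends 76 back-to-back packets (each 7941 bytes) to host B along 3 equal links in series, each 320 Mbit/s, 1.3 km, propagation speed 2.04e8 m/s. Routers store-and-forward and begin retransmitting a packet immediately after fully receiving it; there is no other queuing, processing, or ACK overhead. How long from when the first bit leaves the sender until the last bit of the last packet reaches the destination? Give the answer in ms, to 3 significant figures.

Per-hop transmission t_tx = L/R = 63528/320000000 = 0.198525 ms.
Per-hop propagation t_prop = 1300/204000000 = 0.00637255 ms.
Pipeline fill: first packet needs 3·t_tx to clear all hops; remaining 75 packets each add one t_tx.
Total = (3+76-1)·t_tx + 3·t_prop = 78·0.198525 + 3·0.00637255 = 15.5 ms.

15.5 ms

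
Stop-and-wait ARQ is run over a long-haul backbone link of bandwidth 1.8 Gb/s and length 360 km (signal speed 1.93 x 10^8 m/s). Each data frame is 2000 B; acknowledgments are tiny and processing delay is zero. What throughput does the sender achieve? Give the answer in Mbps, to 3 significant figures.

t_tx = L/R = 16000/1800000000 = 8.88889e-06 s.
t_prop = 360000/193000000 = 0.00186528 s; RTT = 0.00373057 s.
Cycle = t_tx + RTT = 0.00373946 s.
Throughput = L / cycle = 16000 / 0.00373946 = 4.28 Mbps.

4.28 Mbps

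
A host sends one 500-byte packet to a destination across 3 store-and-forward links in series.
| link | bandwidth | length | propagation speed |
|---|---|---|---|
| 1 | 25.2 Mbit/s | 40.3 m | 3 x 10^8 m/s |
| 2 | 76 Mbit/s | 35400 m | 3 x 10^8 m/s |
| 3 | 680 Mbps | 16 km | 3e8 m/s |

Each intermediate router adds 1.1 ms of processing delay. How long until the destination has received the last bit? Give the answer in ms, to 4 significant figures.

2.589 ms

L = 500 × 8 = 4000 bits.
Transmission delays (L/R per hop): 0.15873, 0.0526316, 0.00588235 ms; sum = 0.217244 ms.
Propagation delays (d/s per hop): 0.000134333, 0.118, 0.0533333 ms; sum = 0.171468 ms.
Processing at 2 router(s): 2 × 1.1 ms = 2.2 ms.
End-to-end = 2.589 ms.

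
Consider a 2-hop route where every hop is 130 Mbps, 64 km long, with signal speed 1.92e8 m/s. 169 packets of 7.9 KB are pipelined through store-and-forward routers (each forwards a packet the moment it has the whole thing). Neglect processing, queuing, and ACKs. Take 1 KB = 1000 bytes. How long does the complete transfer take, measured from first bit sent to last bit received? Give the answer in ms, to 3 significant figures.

Per-hop transmission t_tx = L/R = 63200/130000000 = 0.486154 ms.
Per-hop propagation t_prop = 64000/192000000 = 0.333333 ms.
Pipeline fill: first packet needs 2·t_tx to clear all hops; remaining 168 packets each add one t_tx.
Total = (2+169-1)·t_tx + 2·t_prop = 170·0.486154 + 2·0.333333 = 83.3 ms.

83.3 ms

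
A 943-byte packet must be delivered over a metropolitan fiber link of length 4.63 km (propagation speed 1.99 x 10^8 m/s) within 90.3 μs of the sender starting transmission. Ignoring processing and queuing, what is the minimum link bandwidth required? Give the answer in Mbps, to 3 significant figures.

L = 7544 bits.
Propagation delay = 4630 / 199000000 = 23.2663 μs.
Transmission budget = 90.3 − 23.2663 = 67.0337 μs.
R ≥ L / t_tx = 7544 bits / 6.70337e-05 s = 113 Mbps.

113 Mbps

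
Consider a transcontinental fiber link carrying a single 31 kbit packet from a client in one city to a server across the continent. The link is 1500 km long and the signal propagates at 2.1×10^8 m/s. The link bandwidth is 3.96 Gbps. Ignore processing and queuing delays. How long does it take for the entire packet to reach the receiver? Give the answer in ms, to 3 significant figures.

L = 31000 bits.
Transmission delay = L/R = 31000 / 3960000000 = 0.00782828 ms.
Propagation delay = d/s = 1500000 m / 210000000 m/s = 7.14286 ms.
Total = 7.15 ms.

7.15 ms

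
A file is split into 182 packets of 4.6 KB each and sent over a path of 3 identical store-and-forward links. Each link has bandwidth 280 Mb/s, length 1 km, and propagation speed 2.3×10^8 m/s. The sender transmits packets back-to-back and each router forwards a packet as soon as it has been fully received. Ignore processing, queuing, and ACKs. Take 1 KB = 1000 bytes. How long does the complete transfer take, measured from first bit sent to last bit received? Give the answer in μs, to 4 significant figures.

24200 μs

Per-hop transmission t_tx = L/R = 36800/280000000 = 131.429 μs.
Per-hop propagation t_prop = 1000/2.3e+08 = 4.34783 μs.
Pipeline fill: first packet needs 3·t_tx to clear all hops; remaining 181 packets each add one t_tx.
Total = (3+182-1)·t_tx + 3·t_prop = 184·131.429 + 3·4.34783 = 24200 μs.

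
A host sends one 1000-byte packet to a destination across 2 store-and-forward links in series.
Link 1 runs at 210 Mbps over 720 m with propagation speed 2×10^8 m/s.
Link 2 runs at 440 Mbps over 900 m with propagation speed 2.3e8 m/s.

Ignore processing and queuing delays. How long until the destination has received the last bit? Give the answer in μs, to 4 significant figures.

L = 1000 × 8 = 8000 bits.
Transmission delays (L/R per hop): 38.0952, 18.1818 μs; sum = 56.2771 μs.
Propagation delays (d/s per hop): 3.6, 3.91304 μs; sum = 7.51304 μs.
End-to-end = 63.79 μs.

63.79 μs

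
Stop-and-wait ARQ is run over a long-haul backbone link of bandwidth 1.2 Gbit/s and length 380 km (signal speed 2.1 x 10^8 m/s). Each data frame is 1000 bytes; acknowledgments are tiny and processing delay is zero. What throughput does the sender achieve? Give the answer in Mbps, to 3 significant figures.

2.21 Mbps

t_tx = L/R = 8000/1200000000 = 6.66667e-06 s.
t_prop = 380000/210000000 = 0.00180952 s; RTT = 0.00361905 s.
Cycle = t_tx + RTT = 0.00362571 s.
Throughput = L / cycle = 8000 / 0.00362571 = 2.21 Mbps.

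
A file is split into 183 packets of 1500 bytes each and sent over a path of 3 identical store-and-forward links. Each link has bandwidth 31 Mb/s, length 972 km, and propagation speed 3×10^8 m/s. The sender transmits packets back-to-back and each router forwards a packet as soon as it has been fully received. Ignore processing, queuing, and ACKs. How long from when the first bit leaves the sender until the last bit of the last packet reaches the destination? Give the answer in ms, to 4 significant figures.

Per-hop transmission t_tx = L/R = 12000/31000000 = 0.387097 ms.
Per-hop propagation t_prop = 972000/300000000 = 3.24 ms.
Pipeline fill: first packet needs 3·t_tx to clear all hops; remaining 182 packets each add one t_tx.
Total = (3+183-1)·t_tx + 3·t_prop = 185·0.387097 + 3·3.24 = 81.33 ms.

81.33 ms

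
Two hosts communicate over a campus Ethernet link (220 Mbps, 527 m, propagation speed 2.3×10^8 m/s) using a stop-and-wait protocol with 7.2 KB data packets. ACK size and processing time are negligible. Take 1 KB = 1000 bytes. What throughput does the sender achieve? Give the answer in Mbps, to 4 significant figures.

t_tx = L/R = 57600/220000000 = 0.000261818 s.
t_prop = 527/2.3e+08 = 2.2913e-06 s; RTT = 4.58261e-06 s.
Cycle = t_tx + RTT = 0.000266401 s.
Throughput = L / cycle = 57600 / 0.000266401 = 216.2 Mbps.

216.2 Mbps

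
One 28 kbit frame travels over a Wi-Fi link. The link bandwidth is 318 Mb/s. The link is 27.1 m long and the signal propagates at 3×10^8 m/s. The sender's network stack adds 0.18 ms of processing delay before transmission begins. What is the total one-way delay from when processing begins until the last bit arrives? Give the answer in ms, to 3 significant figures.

0.268 ms

L = 28000 bits.
Transmission delay = L/R = 28000 / 318000000 = 0.0880503 ms.
Propagation delay = d/s = 27.1 m / 300000000 m/s = 9.03333e-05 ms.
Plus processing delay 0.18 ms = 0.18 ms.
Total = 0.268 ms.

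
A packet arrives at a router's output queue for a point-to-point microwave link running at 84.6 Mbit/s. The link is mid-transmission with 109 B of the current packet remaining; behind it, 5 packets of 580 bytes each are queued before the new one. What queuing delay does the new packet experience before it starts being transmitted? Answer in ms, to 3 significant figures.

Each queued packet: L/R = 4640/84600000 = 0.0548463 ms.
5 queued → 0.274232 ms.
Plus remaining 872 bits of current packet: 0.0103073 ms.
Queuing delay = 0.285 ms.

0.285 ms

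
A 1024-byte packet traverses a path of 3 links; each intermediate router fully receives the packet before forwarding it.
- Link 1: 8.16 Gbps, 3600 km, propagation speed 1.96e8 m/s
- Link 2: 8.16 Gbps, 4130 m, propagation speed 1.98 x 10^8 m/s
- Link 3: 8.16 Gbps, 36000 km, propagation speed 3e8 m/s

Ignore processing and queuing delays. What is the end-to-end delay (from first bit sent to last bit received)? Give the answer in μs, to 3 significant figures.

L = 1024 × 8 = 8192 bits.
Transmission delay per hop = L/R = 8192/8160000000 = 1.00392 μs; 3 hops → 3.01176 μs.
Propagation delays (d/s per hop): 18367.3, 20.8586, 120000 μs; sum = 138388 μs.
End-to-end = 138000 μs.

138000 μs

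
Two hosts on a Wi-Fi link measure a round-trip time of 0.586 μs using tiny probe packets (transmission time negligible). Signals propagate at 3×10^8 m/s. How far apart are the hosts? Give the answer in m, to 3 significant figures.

87.9 m

One-way propagation = RTT/2 = 0.293 μs.
d = s × t = 300000000 × 2.93e-07 = 87.9 m.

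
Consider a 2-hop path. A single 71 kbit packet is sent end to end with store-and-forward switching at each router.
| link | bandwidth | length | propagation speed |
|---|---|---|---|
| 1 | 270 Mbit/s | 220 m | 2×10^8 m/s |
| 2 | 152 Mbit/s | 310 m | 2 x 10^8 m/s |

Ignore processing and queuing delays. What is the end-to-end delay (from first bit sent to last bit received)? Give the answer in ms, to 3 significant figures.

0.733 ms

L = 71000 bits.
Transmission delays (L/R per hop): 0.262963, 0.467105 ms; sum = 0.730068 ms.
Propagation delays (d/s per hop): 0.0011, 0.00155 ms; sum = 0.00265 ms.
End-to-end = 0.733 ms.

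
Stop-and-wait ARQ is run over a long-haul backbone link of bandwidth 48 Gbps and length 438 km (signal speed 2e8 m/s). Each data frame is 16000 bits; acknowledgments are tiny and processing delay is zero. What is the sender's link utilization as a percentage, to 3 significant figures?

0.00761 %

t_tx = L/R = 16000/48000000000 = 3.33333e-07 s.
t_prop = 438000/200000000 = 0.00219 s; RTT = 0.00438 s.
Cycle = t_tx + RTT = 0.00438033 s.
Utilization = t_tx / cycle = 3.33333e-07/0.00438033 = 0.00761 %.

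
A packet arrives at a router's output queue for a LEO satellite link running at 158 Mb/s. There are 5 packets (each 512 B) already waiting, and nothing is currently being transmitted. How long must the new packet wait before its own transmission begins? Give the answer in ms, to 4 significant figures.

Each queued packet: L/R = 4096/158000000 = 0.0259241 ms.
5 queued → 0.12962 ms.
Queuing delay = 0.1296 ms.

0.1296 ms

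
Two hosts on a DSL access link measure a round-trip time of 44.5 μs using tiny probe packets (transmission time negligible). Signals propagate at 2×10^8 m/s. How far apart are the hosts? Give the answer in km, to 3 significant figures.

4.45 km

One-way propagation = RTT/2 = 22.25 μs.
d = s × t = 200000000 × 2.225e-05 = 4.45 km.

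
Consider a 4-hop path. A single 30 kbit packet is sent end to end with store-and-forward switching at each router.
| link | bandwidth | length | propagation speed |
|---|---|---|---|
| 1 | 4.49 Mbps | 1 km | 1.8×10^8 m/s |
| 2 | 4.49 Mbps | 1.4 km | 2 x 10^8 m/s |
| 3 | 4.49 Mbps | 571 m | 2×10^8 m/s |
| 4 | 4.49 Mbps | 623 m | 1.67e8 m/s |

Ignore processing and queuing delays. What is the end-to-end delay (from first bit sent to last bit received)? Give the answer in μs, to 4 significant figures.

L = 30000 bits.
Transmission delay per hop = L/R = 30000/4490000 = 6681.51 μs; 4 hops → 26726.1 μs.
Propagation delays (d/s per hop): 5.55556, 7, 2.855, 3.73054 μs; sum = 19.1411 μs.
End-to-end = 26750 μs.

26750 μs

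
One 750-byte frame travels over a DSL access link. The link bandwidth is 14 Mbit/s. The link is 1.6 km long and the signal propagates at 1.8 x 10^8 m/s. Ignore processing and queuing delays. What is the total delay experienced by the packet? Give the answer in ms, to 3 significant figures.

0.437 ms

L = 750 × 8 = 6000 bits.
Transmission delay = L/R = 6000 / 14000000 = 0.428571 ms.
Propagation delay = d/s = 1600 m / 180000000 m/s = 0.00888889 ms.
Total = 0.437 ms.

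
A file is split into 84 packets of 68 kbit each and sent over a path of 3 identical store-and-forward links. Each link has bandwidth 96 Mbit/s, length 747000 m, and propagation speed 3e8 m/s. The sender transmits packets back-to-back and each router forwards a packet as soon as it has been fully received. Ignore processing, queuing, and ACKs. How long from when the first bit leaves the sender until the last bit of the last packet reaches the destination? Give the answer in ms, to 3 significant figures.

Per-hop transmission t_tx = L/R = 68000/96000000 = 0.708333 ms.
Per-hop propagation t_prop = 747000/300000000 = 2.49 ms.
Pipeline fill: first packet needs 3·t_tx to clear all hops; remaining 83 packets each add one t_tx.
Total = (3+84-1)·t_tx + 3·t_prop = 86·0.708333 + 3·2.49 = 68.4 ms.

68.4 ms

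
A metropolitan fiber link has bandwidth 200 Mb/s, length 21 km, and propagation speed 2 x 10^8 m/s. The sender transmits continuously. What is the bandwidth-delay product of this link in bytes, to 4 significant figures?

2625 bytes

Propagation delay = 21000 / 200000000 = 0.000105 s.
BDP = R × t_prop = 200000000 × 0.000105 = 21000 bits.
In bytes: 21000/8 = 2625 bytes.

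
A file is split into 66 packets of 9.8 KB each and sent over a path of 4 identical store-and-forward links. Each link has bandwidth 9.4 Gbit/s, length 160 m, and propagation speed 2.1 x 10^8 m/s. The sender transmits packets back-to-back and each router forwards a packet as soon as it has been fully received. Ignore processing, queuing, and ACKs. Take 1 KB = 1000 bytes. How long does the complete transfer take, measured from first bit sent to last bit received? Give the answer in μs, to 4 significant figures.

578.5 μs

Per-hop transmission t_tx = L/R = 78400/9400000000 = 8.34043 μs.
Per-hop propagation t_prop = 160/210000000 = 0.761905 μs.
Pipeline fill: first packet needs 4·t_tx to clear all hops; remaining 65 packets each add one t_tx.
Total = (4+66-1)·t_tx + 4·t_prop = 69·8.34043 + 4·0.761905 = 578.5 μs.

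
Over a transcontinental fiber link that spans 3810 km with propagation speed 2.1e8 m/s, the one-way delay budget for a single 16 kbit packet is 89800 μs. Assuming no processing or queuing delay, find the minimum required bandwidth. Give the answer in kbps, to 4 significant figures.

223.3 kbps

Propagation delay = 3810000 / 210000000 = 18142.9 μs.
Transmission budget = 89800 − 18142.9 = 71657.1 μs.
R ≥ L / t_tx = 16000 bits / 0.0716571 s = 223.3 kbps.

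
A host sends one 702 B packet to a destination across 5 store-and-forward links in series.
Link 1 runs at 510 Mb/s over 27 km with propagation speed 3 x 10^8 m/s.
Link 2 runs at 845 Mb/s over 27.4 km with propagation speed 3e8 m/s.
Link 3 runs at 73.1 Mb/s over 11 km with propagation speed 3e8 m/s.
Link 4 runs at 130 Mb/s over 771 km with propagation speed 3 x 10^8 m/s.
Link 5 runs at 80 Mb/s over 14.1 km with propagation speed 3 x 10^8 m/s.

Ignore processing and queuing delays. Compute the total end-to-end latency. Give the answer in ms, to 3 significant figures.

3.04 ms

L = 702 × 8 = 5616 bits.
Transmission delays (L/R per hop): 0.0110118, 0.00664615, 0.0768263, 0.0432, 0.0702 ms; sum = 0.207884 ms.
Propagation delays (d/s per hop): 0.09, 0.0913333, 0.0366667, 2.57, 0.047 ms; sum = 2.835 ms.
End-to-end = 3.04 ms.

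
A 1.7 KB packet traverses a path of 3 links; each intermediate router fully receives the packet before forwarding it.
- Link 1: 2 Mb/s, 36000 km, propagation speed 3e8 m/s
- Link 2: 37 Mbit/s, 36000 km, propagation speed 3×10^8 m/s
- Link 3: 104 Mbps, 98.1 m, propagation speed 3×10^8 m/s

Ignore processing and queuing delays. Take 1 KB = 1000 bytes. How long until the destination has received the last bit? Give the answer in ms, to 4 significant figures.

L = 13600 bits.
Transmission delays (L/R per hop): 6.8, 0.367568, 0.130769 ms; sum = 7.29834 ms.
Propagation delays (d/s per hop): 120, 120, 0.000327 ms; sum = 240 ms.
End-to-end = 247.3 ms.

247.3 ms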